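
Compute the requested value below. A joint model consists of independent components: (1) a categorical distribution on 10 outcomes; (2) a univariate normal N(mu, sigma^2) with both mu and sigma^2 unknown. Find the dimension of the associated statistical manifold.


The dimension of a statistical manifold equals the number of free
(independent) real parameters of the model. For a product of independent
blocks the parameter counts add.
- categorical on 10 outcomes (probabilities sum to 1): 10-1 = 9.
- normal (mu, sigma^2): 2.
Total = 9 + 2 = 11.
Dimension = 11

11


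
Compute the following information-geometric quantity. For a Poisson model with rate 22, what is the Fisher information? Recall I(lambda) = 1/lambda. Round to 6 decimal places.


Fisher information for Poisson: I(lambda) = 1/lambda.
lambda = 22.
I(lambda) = 1/22 = 0.045455

0.045455


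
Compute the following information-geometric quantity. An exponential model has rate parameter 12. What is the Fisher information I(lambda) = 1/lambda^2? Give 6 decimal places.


Fisher information for exponential: I(lambda) = 1/lambda^2.
lambda = 12, lambda^2 = 144.
I = 1/144 = 0.006944

0.006944


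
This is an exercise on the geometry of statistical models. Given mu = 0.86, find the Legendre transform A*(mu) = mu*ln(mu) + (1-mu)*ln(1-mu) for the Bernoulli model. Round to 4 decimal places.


Legendre transform for Bernoulli:
A*(mu) = mu*log(mu) + (1-mu)*log(1-mu).
mu = 0.86, 1-mu = 0.14.
mu*log(mu) = 0.86*log(0.86) = -0.129708.
(1-mu)*log(1-mu) = 0.14*log(0.14) = -0.275256.
A* = -0.129708 + -0.275256 = -0.4050

-0.4050


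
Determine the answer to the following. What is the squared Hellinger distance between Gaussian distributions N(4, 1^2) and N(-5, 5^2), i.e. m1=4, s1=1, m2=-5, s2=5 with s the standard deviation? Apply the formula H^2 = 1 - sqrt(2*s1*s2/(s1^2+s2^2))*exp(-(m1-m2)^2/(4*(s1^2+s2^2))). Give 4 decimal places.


Squared Hellinger distance for Gaussians:
H^2 = 1 - sqrt(2*s1*s2/(s1^2+s2^2)) * exp(-(m1-m2)^2/(4*(s1^2+s2^2))).
s1^2 = 1, s2^2 = 25, s1^2+s2^2 = 26.
sqrt(2*1*5/(26)) = 0.620174.
(m1-m2)^2 = (9)^2 = 81.
exp(-81/(4*26)) = exp(-0.778846) = 0.458935.
H^2 = 1 - 0.620174*0.458935 = 0.7154

0.7154


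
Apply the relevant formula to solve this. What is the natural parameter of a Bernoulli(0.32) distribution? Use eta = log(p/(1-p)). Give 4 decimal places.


Natural parameter for Bernoulli: eta = log(p/(1-p)).
p = 0.32, 1-p = 0.68.
p/(1-p) = 0.470588.
eta = log(0.470588) = -0.7538

-0.7538


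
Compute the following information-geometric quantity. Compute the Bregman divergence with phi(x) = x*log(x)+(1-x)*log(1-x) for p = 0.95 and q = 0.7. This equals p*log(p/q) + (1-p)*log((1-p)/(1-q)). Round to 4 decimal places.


Bregman divergence with negative entropy generator:
D = p*log(p/q) + (1-p)*log((1-p)/(1-q)).
p = 0.95, q = 0.7.
p*log(p/q) = 0.95*log(0.95/0.7) = 0.290113.
(1-p)*log((1-p)/(1-q)) = 0.05*log(0.05/0.3) = -0.089588.
D = 0.290113 + -0.089588 = 0.2005

0.2005


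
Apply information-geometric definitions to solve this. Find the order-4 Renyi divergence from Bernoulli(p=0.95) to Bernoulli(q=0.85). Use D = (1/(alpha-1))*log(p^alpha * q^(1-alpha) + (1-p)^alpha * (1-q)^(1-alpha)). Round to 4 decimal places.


Renyi divergence of order alpha between Bernoulli distributions:
D = (1/(alpha-1))*log(p^alpha * q^(1-alpha) + (1-p)^alpha * (1-q)^(1-alpha)).
alpha = 4, p = 0.95, q = 0.85.
p^alpha * q^(1-alpha) = 0.95^4 * 0.85^-3 = 1.326287.
(1-p)^alpha * (1-q)^(1-alpha) = 0.05^4 * 0.15^-3 = 0.001852.
sum = 1.326287 + 0.001852 = 1.328139.
D = (1/3)*log(1.328139) = 0.0946

0.0946


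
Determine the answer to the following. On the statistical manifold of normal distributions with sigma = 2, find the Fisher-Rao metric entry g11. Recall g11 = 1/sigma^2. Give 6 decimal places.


For the 2-parameter normal family, the Fisher metric has:
  g11 = 1/sigma^2, g22 = 2/sigma^2.
sigma = 2, sigma^2 = 4.
g11 = 0.250000

0.250000


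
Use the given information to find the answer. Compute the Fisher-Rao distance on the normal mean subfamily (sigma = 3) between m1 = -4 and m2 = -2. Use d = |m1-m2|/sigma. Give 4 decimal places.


On the fixed-variance normal subfamily, geodesic distance = |m1-m2|/sigma.
|-4 - -2| = 2.
sigma = 3.
d = 2/3 = 0.6667

0.6667


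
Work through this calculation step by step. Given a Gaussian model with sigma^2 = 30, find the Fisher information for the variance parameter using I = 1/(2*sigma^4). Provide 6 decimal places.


Fisher information for variance: I(sigma^2) = 1/(2*sigma^4).
sigma^2 = 30, so sigma^4 = 900.
I = 1/(2*900) = 1/1800 = 0.000556

0.000556


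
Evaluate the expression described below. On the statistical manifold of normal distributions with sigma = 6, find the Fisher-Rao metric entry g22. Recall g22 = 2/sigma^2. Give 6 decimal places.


For the 2-parameter normal family, the Fisher metric has:
  g11 = 1/sigma^2, g22 = 2/sigma^2.
sigma = 6, sigma^2 = 36.
g22 = 0.055556

0.055556


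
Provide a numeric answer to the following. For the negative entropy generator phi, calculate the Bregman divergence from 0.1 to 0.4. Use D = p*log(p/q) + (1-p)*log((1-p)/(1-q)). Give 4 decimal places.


Bregman divergence with negative entropy generator:
D = p*log(p/q) + (1-p)*log((1-p)/(1-q)).
p = 0.1, q = 0.4.
p*log(p/q) = 0.1*log(0.1/0.4) = -0.138629.
(1-p)*log((1-p)/(1-q)) = 0.9*log(0.9/0.6) = 0.364919.
D = -0.138629 + 0.364919 = 0.2263

0.2263


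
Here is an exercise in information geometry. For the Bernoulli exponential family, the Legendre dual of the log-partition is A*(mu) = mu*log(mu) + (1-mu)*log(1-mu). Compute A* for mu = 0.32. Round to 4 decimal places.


Legendre transform for Bernoulli:
A*(mu) = mu*log(mu) + (1-mu)*log(1-mu).
mu = 0.32, 1-mu = 0.68.
mu*log(mu) = 0.32*log(0.32) = -0.364619.
(1-mu)*log(1-mu) = 0.68*log(0.68) = -0.26225.
A* = -0.364619 + -0.26225 = -0.6269

-0.6269


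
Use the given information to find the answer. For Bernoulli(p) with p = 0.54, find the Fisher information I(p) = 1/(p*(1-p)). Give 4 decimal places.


For Bernoulli(p), Fisher information is I(p) = 1/(p*(1-p)).
p = 0.54, 1-p = 0.46.
p*(1-p) = 0.2484.
I(p) = 1/0.2484 = 4.0258

4.0258


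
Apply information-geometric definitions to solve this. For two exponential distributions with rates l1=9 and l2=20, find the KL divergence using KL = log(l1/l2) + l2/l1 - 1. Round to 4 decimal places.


KL divergence for exponential family:
KL = log(l1/l2) + l2/l1 - 1.
log(9/20) = -0.798508.
20/9 = 2.222222.
KL = -0.798508 + 2.222222 - 1 = 0.4237

0.4237


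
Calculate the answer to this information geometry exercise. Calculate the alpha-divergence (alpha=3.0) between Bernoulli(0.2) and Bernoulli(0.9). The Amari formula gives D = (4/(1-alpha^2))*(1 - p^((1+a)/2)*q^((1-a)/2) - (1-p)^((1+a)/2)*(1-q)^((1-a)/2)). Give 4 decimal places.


Amari alpha-divergence:
D = (4/(1-alpha^2))*(1 - p^((1+a)/2)*q^((1-a)/2) - (1-p)^((1+a)/2)*(1-q)^((1-a)/2)).
alpha = 3.0, p = 0.2, q = 0.9.
e1 = (1+alpha)/2 = 2.0, e2 = (1-alpha)/2 = -1.0.
t1 = p^e1 * q^e2 = 0.2^2.0 * 0.9^-1.0 = 0.044444.
t2 = (1-p)^e1 * (1-q)^e2 = 0.8^2.0 * 0.1^-1.0 = 6.4.
4/(1-alpha^2) = -0.5.
D = -0.5*(1 - 0.044444 - 6.4) = 2.7222

2.7222


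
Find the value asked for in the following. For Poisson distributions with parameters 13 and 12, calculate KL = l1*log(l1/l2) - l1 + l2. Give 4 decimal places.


KL divergence for Poisson:
KL = l1*log(l1/l2) - l1 + l2.
l1 = 13, l2 = 12.
log(13/12) = 0.080043.
l1*log(l1/l2) = 13 * 0.080043 = 1.040555.
KL = 1.040555 - 13 + 12 = 0.0406

0.0406


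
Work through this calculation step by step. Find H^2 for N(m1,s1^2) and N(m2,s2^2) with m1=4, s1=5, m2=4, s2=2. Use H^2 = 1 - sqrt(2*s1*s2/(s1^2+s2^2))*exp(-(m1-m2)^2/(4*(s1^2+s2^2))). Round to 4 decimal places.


Squared Hellinger distance for Gaussians:
H^2 = 1 - sqrt(2*s1*s2/(s1^2+s2^2)) * exp(-(m1-m2)^2/(4*(s1^2+s2^2))).
s1^2 = 25, s2^2 = 4, s1^2+s2^2 = 29.
sqrt(2*5*2/(29)) = 0.830455.
(m1-m2)^2 = (0)^2 = 0.
exp(-0/(4*29)) = exp(0.0) = 1.0.
H^2 = 1 - 0.830455*1.0 = 0.1695

0.1695


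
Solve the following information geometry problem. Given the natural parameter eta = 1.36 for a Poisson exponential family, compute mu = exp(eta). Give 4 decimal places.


Expectation parameter for Poisson exponential family:
mu = exp(eta).
eta = 1.36.
mu = exp(1.36) = 3.8962

3.8962


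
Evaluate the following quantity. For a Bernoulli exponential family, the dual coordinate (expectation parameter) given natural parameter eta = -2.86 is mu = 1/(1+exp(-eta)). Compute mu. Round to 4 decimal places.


Dual coordinate (expectation parameter) for Bernoulli:
mu = 1/(1+exp(-eta)).
eta = -2.86.
exp(-eta) = exp(2.86) = 17.461527.
mu = 1/(1+17.461527) = 0.0542

0.0542


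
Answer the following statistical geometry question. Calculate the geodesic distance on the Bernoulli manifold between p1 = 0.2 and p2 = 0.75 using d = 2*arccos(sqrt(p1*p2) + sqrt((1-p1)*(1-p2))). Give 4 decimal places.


Geodesic distance on Bernoulli manifold:
d(p1,p2) = 2*arccos(sqrt(p1*p2) + sqrt((1-p1)*(1-p2))).
sqrt(p1*p2) = sqrt(0.2*0.75) = 0.387298.
sqrt((1-p1)*(1-p2)) = sqrt(0.8*0.25) = 0.447214.
arg = 0.387298 + 0.447214 = 0.834512.
d = 2*arccos(0.834512) = 1.1671

1.1671


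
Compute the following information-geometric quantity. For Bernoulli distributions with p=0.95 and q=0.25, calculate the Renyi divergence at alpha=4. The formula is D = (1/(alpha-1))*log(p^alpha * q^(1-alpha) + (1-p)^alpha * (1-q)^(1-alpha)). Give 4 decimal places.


Renyi divergence of order alpha between Bernoulli distributions:
D = (1/(alpha-1))*log(p^alpha * q^(1-alpha) + (1-p)^alpha * (1-q)^(1-alpha)).
alpha = 4, p = 0.95, q = 0.25.
p^alpha * q^(1-alpha) = 0.95^4 * 0.25^-3 = 52.1284.
(1-p)^alpha * (1-q)^(1-alpha) = 0.05^4 * 0.75^-3 = 1.5e-05.
sum = 52.1284 + 1.5e-05 = 52.128415.
D = (1/3)*log(52.128415) = 1.3179

1.3179


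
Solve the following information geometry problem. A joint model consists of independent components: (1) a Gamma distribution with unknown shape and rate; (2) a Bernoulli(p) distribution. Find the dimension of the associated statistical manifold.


The dimension of a statistical manifold equals the number of free
(independent) real parameters of the model. For a product of independent
blocks the parameter counts add.
- Gamma (shape, rate): 2.
- Bernoulli (p): 1.
Total = 2 + 1 = 3.
Dimension = 3

3


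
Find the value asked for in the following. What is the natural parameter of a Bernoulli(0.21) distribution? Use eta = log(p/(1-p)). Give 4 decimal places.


Natural parameter for Bernoulli: eta = log(p/(1-p)).
p = 0.21, 1-p = 0.79.
p/(1-p) = 0.265823.
eta = log(0.265823) = -1.3249

-1.3249


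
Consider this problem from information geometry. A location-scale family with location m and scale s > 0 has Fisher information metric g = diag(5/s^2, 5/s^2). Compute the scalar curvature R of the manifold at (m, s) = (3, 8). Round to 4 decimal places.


The metric has the form g = (A dm^2 + B ds^2)/s^2 with A = 5, B = 5.
Substitute u = sqrt(A/B)*m: g = B*(du^2 + ds^2)/s^2, i.e. B times the
Poincare upper half-plane metric, which has constant Gaussian curvature -1.
Scaling a 2D metric by a constant c divides the Gaussian curvature by c,
so K = -1/B = -1/(5) = -0.2000 everywhere (the point (m, s) = (3, 8) is irrelevant:
the curvature is constant).
Scalar curvature in dimension 2: R = 2K = -2/(5) = -0.4000.

-0.4000


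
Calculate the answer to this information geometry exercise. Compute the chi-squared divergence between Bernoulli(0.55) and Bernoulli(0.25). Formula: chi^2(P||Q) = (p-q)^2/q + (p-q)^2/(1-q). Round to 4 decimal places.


Chi-squared divergence between Bernoulli distributions:
chi^2 = (p-q)^2/q + (p-q)^2/(1-q).
p = 0.55, q = 0.25, p-q = 0.3.
(p-q)^2 = 0.09.
term1 = 0.09/0.25 = 0.36.
term2 = 0.09/0.75 = 0.12.
chi^2 = 0.36 + 0.12 = 0.4800

0.4800


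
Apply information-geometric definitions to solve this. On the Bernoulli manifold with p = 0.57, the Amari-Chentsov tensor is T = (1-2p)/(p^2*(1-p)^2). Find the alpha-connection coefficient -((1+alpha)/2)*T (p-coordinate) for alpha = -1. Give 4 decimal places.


Skewness (Amari-Chentsov) tensor: T = (1-2p)/(p^2*(1-p)^2).
p = 0.57, 1-2p = -0.14, p^2 = 0.3249, (1-p)^2 = 0.1849.
T = -0.14/(0.3249 * 0.1849) = -2.330459.
In the p-coordinate, Gamma^(alpha) = Gamma^(0) - (alpha/2)*T with Gamma^(0) = (1/2)*g'(p) = -T/2,
so Gamma^(alpha) = -((1+alpha)/2)*T.
alpha = -1, -(1+alpha)/2 = 0.0.
Gamma = 0.0 * -2.330459 = 0.0000

0.0000


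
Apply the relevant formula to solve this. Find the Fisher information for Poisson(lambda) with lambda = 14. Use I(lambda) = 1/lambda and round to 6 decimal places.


Fisher information for Poisson: I(lambda) = 1/lambda.
lambda = 14.
I(lambda) = 1/14 = 0.071429

0.071429


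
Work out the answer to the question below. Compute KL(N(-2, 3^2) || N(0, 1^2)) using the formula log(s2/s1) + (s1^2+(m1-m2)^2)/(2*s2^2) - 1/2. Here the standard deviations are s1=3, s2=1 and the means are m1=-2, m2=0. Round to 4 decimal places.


KL divergence between normal distributions:
KL = log(s2/s1) + (s1^2 + (m1-m2)^2)/(2*s2^2) - 1/2.
log(1/3) = -1.098612.
(3^2 + (-2-0)^2)/(2*1^2) = (9 + 4)/2 = 6.5.
KL = -1.098612 + 6.5 - 0.5 = 4.9014

4.9014


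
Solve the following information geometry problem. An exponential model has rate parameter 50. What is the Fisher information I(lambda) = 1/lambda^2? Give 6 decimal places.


Fisher information for exponential: I(lambda) = 1/lambda^2.
lambda = 50, lambda^2 = 2500.
I = 1/2500 = 0.000400

0.000400


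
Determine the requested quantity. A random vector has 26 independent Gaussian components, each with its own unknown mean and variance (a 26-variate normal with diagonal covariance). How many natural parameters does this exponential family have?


Exponential family dimension calculation:
Each univariate normal has two natural parameters (mu/sigma^2 and -1/(2 sigma^2)).
With 26 independent components, dim = 2 * 26 = 52.

52


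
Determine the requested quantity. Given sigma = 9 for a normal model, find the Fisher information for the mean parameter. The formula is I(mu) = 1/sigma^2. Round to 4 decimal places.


The Fisher information for the mean of a normal distribution is I(mu) = 1/sigma^2.
sigma = 9, so sigma^2 = 81.
I(mu) = 1/81 = 0.0123

0.0123


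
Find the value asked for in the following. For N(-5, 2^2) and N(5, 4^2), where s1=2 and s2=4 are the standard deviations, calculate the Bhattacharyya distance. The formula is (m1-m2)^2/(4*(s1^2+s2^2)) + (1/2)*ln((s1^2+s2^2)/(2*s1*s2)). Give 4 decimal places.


Bhattacharyya distance between two Gaussians:
DB = (m1-m2)^2/(4*(s1^2+s2^2)) + (1/2)*ln((s1^2+s2^2)/(2*s1*s2)).
(m1-m2)^2 = (-10)^2 = 100.
s1^2+s2^2 = 4 + 16 = 20.
term1 = 100/80 = 1.25.
term2 = 0.5*ln(20/16.0) = 0.111572.
DB = 1.25 + 0.111572 = 1.3616

1.3616


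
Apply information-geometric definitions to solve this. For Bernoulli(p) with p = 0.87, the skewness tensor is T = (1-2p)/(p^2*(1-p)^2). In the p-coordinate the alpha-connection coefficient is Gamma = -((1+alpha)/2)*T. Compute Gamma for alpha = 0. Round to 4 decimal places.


Skewness (Amari-Chentsov) tensor: T = (1-2p)/(p^2*(1-p)^2).
p = 0.87, 1-2p = -0.74, p^2 = 0.7569, (1-p)^2 = 0.0169.
T = -0.74/(0.7569 * 0.0169) = -57.850419.
In the p-coordinate, Gamma^(alpha) = Gamma^(0) - (alpha/2)*T with Gamma^(0) = (1/2)*g'(p) = -T/2,
so Gamma^(alpha) = -((1+alpha)/2)*T.
alpha = 0, -(1+alpha)/2 = -0.5.
Gamma = -0.5 * -57.850419 = 28.9252

28.9252


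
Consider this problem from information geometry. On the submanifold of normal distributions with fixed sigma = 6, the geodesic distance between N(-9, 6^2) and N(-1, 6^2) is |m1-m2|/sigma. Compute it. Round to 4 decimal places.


On the fixed-variance normal subfamily, geodesic distance = |m1-m2|/sigma.
|-9 - -1| = 8.
sigma = 6.
d = 8/6 = 1.3333

1.3333


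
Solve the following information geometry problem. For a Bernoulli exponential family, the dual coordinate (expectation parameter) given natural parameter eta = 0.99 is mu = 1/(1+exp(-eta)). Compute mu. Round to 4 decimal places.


Dual coordinate (expectation parameter) for Bernoulli:
mu = 1/(1+exp(-eta)).
eta = 0.99.
exp(-eta) = exp(-0.99) = 0.371577.
mu = 1/(1+0.371577) = 0.7291

0.7291


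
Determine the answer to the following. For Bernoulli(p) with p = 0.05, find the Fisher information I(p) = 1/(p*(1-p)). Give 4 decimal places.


For Bernoulli(p), Fisher information is I(p) = 1/(p*(1-p)).
p = 0.05, 1-p = 0.95.
p*(1-p) = 0.0475.
I(p) = 1/0.0475 = 21.0526

21.0526


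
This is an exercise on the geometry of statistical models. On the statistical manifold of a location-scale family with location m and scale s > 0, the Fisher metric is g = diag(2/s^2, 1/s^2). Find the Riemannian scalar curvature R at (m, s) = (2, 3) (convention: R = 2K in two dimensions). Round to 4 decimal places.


The metric has the form g = (A dm^2 + B ds^2)/s^2 with A = 2, B = 1.
Substitute u = sqrt(A/B)*m: g = B*(du^2 + ds^2)/s^2, i.e. B times the
Poincare upper half-plane metric, which has constant Gaussian curvature -1.
Scaling a 2D metric by a constant c divides the Gaussian curvature by c,
so K = -1/B = -1/(1) = -1.0000 everywhere (the point (m, s) = (2, 3) is irrelevant:
the curvature is constant).
Scalar curvature in dimension 2: R = 2K = -2/(1) = -2.0000.

-2.0000


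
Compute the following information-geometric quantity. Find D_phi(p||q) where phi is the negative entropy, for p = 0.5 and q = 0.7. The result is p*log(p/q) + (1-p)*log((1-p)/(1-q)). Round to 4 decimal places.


Bregman divergence with negative entropy generator:
D = p*log(p/q) + (1-p)*log((1-p)/(1-q)).
p = 0.5, q = 0.7.
p*log(p/q) = 0.5*log(0.5/0.7) = -0.168236.
(1-p)*log((1-p)/(1-q)) = 0.5*log(0.5/0.3) = 0.255413.
D = -0.168236 + 0.255413 = 0.0872

0.0872


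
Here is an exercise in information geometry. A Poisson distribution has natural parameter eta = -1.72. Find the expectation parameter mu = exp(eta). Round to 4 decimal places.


Expectation parameter for Poisson exponential family:
mu = exp(eta).
eta = -1.72.
mu = exp(-1.72) = 0.1791

0.1791


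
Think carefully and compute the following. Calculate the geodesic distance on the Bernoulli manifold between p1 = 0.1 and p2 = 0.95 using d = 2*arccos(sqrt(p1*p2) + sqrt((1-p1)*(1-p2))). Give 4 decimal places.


Geodesic distance on Bernoulli manifold:
d(p1,p2) = 2*arccos(sqrt(p1*p2) + sqrt((1-p1)*(1-p2))).
sqrt(p1*p2) = sqrt(0.1*0.95) = 0.308221.
sqrt((1-p1)*(1-p2)) = sqrt(0.9*0.05) = 0.212132.
arg = 0.308221 + 0.212132 = 0.520353.
d = 2*arccos(0.520353) = 2.0471

2.0471


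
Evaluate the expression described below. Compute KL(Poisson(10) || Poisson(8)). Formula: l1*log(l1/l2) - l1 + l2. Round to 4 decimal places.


KL divergence for Poisson:
KL = l1*log(l1/l2) - l1 + l2.
l1 = 10, l2 = 8.
log(10/8) = 0.223144.
l1*log(l1/l2) = 10 * 0.223144 = 2.231436.
KL = 2.231436 - 10 + 8 = 0.2314

0.2314


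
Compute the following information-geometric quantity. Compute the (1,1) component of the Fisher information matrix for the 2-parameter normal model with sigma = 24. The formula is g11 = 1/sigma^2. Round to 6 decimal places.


For the 2-parameter normal family, the Fisher metric has:
  g11 = 1/sigma^2, g22 = 2/sigma^2.
sigma = 24, sigma^2 = 576.
g11 = 0.001736

0.001736


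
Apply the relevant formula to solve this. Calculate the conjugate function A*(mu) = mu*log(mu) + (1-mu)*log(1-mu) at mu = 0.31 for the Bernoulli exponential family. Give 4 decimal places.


Legendre transform for Bernoulli:
A*(mu) = mu*log(mu) + (1-mu)*log(1-mu).
mu = 0.31, 1-mu = 0.69.
mu*log(mu) = 0.31*log(0.31) = -0.363067.
(1-mu)*log(1-mu) = 0.69*log(0.69) = -0.256034.
A* = -0.363067 + -0.256034 = -0.6191

-0.6191


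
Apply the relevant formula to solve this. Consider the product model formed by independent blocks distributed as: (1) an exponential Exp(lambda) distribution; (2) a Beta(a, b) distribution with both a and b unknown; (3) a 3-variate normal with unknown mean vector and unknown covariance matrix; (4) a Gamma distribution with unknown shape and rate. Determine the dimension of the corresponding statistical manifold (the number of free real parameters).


The dimension of a statistical manifold equals the number of free
(independent) real parameters of the model. For a product of independent
blocks the parameter counts add.
- exponential (lambda): 1.
- Beta (a, b): 2.
- 3-variate normal: 3 (mean) + 3*4/2 = 6 (symmetric covariance) = 9.
- Gamma (shape, rate): 2.
Total = 1 + 2 + 9 + 2 = 14.
Dimension = 14

14


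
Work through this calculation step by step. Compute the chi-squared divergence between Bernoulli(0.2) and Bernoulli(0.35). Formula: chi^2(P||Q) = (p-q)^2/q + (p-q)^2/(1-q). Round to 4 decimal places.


Chi-squared divergence between Bernoulli distributions:
chi^2 = (p-q)^2/q + (p-q)^2/(1-q).
p = 0.2, q = 0.35, p-q = -0.15.
(p-q)^2 = 0.0225.
term1 = 0.0225/0.35 = 0.064286.
term2 = 0.0225/0.65 = 0.034615.
chi^2 = 0.064286 + 0.034615 = 0.0989

0.0989


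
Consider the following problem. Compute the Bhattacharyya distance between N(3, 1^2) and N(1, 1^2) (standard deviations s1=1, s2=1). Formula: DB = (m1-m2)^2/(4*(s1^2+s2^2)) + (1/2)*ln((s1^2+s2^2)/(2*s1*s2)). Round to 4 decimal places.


Bhattacharyya distance between two Gaussians:
DB = (m1-m2)^2/(4*(s1^2+s2^2)) + (1/2)*ln((s1^2+s2^2)/(2*s1*s2)).
(m1-m2)^2 = (2)^2 = 4.
s1^2+s2^2 = 1 + 1 = 2.
term1 = 4/8 = 0.5.
term2 = 0.5*ln(2/2.0) = 0.0.
DB = 0.5 + 0.0 = 0.5000

0.5000


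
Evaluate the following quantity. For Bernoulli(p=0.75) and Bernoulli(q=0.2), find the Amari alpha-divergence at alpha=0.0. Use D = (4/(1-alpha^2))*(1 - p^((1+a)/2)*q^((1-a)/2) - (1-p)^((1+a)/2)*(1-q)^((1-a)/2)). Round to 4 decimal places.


Amari alpha-divergence:
D = (4/(1-alpha^2))*(1 - p^((1+a)/2)*q^((1-a)/2) - (1-p)^((1+a)/2)*(1-q)^((1-a)/2)).
alpha = 0.0, p = 0.75, q = 0.2.
e1 = (1+alpha)/2 = 0.5, e2 = (1-alpha)/2 = 0.5.
t1 = p^e1 * q^e2 = 0.75^0.5 * 0.2^0.5 = 0.387298.
t2 = (1-p)^e1 * (1-q)^e2 = 0.25^0.5 * 0.8^0.5 = 0.447214.
4/(1-alpha^2) = 4.0.
D = 4.0*(1 - 0.387298 - 0.447214) = 0.6620

0.6620


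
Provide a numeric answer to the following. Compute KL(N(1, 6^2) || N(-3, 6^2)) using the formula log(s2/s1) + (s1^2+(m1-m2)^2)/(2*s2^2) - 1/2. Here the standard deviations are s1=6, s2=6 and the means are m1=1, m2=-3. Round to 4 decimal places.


KL divergence between normal distributions:
KL = log(s2/s1) + (s1^2 + (m1-m2)^2)/(2*s2^2) - 1/2.
log(6/6) = 0.0.
(6^2 + (1--3)^2)/(2*6^2) = (36 + 16)/72 = 0.722222.
KL = 0.0 + 0.722222 - 0.5 = 0.2222

0.2222


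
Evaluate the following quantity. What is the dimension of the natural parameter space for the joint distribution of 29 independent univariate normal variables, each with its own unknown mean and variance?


Exponential family dimension calculation:
Each univariate normal has two natural parameters (mu/sigma^2 and -1/(2 sigma^2)).
With 29 independent components, dim = 2 * 29 = 58.

58


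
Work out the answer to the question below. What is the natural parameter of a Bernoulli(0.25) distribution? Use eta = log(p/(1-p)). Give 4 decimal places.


Natural parameter for Bernoulli: eta = log(p/(1-p)).
p = 0.25, 1-p = 0.75.
p/(1-p) = 0.333333.
eta = log(0.333333) = -1.0986

-1.0986


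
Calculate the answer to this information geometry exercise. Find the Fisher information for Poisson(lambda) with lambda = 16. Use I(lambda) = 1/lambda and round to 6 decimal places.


Fisher information for Poisson: I(lambda) = 1/lambda.
lambda = 16.
I(lambda) = 1/16 = 0.062500

0.062500


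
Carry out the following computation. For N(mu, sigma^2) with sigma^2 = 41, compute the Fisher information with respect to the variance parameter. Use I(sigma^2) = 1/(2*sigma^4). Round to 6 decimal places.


Fisher information for variance: I(sigma^2) = 1/(2*sigma^4).
sigma^2 = 41, so sigma^4 = 1681.
I = 1/(2*1681) = 1/3362 = 0.000297

0.000297


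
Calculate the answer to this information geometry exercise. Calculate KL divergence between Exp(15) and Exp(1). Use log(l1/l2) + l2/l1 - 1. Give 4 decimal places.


KL divergence for exponential family:
KL = log(l1/l2) + l2/l1 - 1.
log(15/1) = 2.70805.
1/15 = 0.066667.
KL = 2.70805 + 0.066667 - 1 = 1.7747

1.7747


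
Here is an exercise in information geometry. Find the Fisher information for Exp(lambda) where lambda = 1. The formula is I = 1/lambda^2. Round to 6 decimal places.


Fisher information for exponential: I(lambda) = 1/lambda^2.
lambda = 1, lambda^2 = 1.
I = 1/1 = 1.000000

1.000000


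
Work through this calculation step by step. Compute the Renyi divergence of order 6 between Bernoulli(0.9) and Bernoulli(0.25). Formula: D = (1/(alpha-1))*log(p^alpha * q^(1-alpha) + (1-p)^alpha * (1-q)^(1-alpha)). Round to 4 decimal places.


Renyi divergence of order alpha between Bernoulli distributions:
D = (1/(alpha-1))*log(p^alpha * q^(1-alpha) + (1-p)^alpha * (1-q)^(1-alpha)).
alpha = 6, p = 0.9, q = 0.25.
p^alpha * q^(1-alpha) = 0.9^6 * 0.25^-5 = 544.195584.
(1-p)^alpha * (1-q)^(1-alpha) = 0.1^6 * 0.75^-5 = 4e-06.
sum = 544.195584 + 4e-06 = 544.195588.
D = (1/5)*log(544.195588) = 1.2599

1.2599


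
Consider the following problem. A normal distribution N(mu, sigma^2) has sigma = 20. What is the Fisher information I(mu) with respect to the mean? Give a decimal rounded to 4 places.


The Fisher information for the mean of a normal distribution is I(mu) = 1/sigma^2.
sigma = 20, so sigma^2 = 400.
I(mu) = 1/400 = 0.0025

0.0025


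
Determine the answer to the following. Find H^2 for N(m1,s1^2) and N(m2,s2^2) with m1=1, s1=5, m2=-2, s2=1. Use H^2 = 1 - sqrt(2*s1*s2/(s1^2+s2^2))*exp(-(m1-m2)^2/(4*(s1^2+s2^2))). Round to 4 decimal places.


Squared Hellinger distance for Gaussians:
H^2 = 1 - sqrt(2*s1*s2/(s1^2+s2^2)) * exp(-(m1-m2)^2/(4*(s1^2+s2^2))).
s1^2 = 25, s2^2 = 1, s1^2+s2^2 = 26.
sqrt(2*5*1/(26)) = 0.620174.
(m1-m2)^2 = (3)^2 = 9.
exp(-9/(4*26)) = exp(-0.086538) = 0.9171.
H^2 = 1 - 0.620174*0.9171 = 0.4312

0.4312


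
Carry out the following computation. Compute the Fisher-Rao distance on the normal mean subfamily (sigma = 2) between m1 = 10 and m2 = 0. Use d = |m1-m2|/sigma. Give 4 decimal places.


On the fixed-variance normal subfamily, geodesic distance = |m1-m2|/sigma.
|10 - 0| = 10.
sigma = 2.
d = 10/2 = 5.0000

5.0000


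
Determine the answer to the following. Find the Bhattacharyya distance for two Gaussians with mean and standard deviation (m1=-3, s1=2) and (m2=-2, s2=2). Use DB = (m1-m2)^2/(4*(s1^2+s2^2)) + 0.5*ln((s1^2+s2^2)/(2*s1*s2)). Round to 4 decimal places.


Bhattacharyya distance between two Gaussians:
DB = (m1-m2)^2/(4*(s1^2+s2^2)) + (1/2)*ln((s1^2+s2^2)/(2*s1*s2)).
(m1-m2)^2 = (-1)^2 = 1.
s1^2+s2^2 = 4 + 4 = 8.
term1 = 1/32 = 0.03125.
term2 = 0.5*ln(8/8.0) = 0.0.
DB = 0.03125 + 0.0 = 0.0313

0.0313


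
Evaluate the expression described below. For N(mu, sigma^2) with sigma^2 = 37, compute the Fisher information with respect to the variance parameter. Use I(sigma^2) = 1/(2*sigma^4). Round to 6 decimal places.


Fisher information for variance: I(sigma^2) = 1/(2*sigma^4).
sigma^2 = 37, so sigma^4 = 1369.
I = 1/(2*1369) = 1/2738 = 0.000365

0.000365


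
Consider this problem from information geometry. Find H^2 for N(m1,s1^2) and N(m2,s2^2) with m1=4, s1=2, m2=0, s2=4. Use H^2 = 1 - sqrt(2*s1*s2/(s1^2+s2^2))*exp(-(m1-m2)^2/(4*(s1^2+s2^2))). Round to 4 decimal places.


Squared Hellinger distance for Gaussians:
H^2 = 1 - sqrt(2*s1*s2/(s1^2+s2^2)) * exp(-(m1-m2)^2/(4*(s1^2+s2^2))).
s1^2 = 4, s2^2 = 16, s1^2+s2^2 = 20.
sqrt(2*2*4/(20)) = 0.894427.
(m1-m2)^2 = (4)^2 = 16.
exp(-16/(4*20)) = exp(-0.2) = 0.818731.
H^2 = 1 - 0.894427*0.818731 = 0.2677

0.2677


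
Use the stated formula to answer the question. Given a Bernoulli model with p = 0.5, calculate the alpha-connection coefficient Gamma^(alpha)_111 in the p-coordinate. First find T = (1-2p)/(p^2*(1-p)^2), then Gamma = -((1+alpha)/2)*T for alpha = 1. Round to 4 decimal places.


Skewness (Amari-Chentsov) tensor: T = (1-2p)/(p^2*(1-p)^2).
p = 0.5, 1-2p = 0.0, p^2 = 0.25, (1-p)^2 = 0.25.
T = 0.0/(0.25 * 0.25) = 0.0.
In the p-coordinate, Gamma^(alpha) = Gamma^(0) - (alpha/2)*T with Gamma^(0) = (1/2)*g'(p) = -T/2,
so Gamma^(alpha) = -((1+alpha)/2)*T.
alpha = 1, -(1+alpha)/2 = -1.0.
Gamma = -1.0 * 0.0 = 0.0000

0.0000


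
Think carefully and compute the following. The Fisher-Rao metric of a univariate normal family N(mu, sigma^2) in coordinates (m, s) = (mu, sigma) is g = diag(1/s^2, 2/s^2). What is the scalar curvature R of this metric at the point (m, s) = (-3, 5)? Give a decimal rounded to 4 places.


The metric has the form g = (A dm^2 + B ds^2)/s^2 with A = 1, B = 2.
Substitute u = sqrt(A/B)*m: g = B*(du^2 + ds^2)/s^2, i.e. B times the
Poincare upper half-plane metric, which has constant Gaussian curvature -1.
Scaling a 2D metric by a constant c divides the Gaussian curvature by c,
so K = -1/B = -1/(2) = -0.5000 everywhere (the point (m, s) = (-3, 5) is irrelevant:
the curvature is constant).
Scalar curvature in dimension 2: R = 2K = -2/(2) = -1.0000.

-1.0000


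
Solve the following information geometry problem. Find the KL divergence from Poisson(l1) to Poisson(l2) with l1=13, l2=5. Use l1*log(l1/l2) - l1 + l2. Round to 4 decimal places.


KL divergence for Poisson:
KL = l1*log(l1/l2) - l1 + l2.
l1 = 13, l2 = 5.
log(13/5) = 0.955511.
l1*log(l1/l2) = 13 * 0.955511 = 12.421649.
KL = 12.421649 - 13 + 5 = 4.4216

4.4216


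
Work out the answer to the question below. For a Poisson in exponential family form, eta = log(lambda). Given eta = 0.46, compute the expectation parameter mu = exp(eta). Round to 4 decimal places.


Expectation parameter for Poisson exponential family:
mu = exp(eta).
eta = 0.46.
mu = exp(0.46) = 1.5841

1.5841


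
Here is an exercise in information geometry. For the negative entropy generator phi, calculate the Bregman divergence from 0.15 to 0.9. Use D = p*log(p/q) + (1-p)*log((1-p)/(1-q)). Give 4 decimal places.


Bregman divergence with negative entropy generator:
D = p*log(p/q) + (1-p)*log((1-p)/(1-q)).
p = 0.15, q = 0.9.
p*log(p/q) = 0.15*log(0.15/0.9) = -0.268764.
(1-p)*log((1-p)/(1-q)) = 0.85*log(0.85/0.1) = 1.819056.
D = -0.268764 + 1.819056 = 1.5503

1.5503


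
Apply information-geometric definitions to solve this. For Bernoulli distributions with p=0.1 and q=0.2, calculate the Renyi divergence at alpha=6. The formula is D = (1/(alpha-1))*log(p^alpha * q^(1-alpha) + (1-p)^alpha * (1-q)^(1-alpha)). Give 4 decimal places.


Renyi divergence of order alpha between Bernoulli distributions:
D = (1/(alpha-1))*log(p^alpha * q^(1-alpha) + (1-p)^alpha * (1-q)^(1-alpha)).
alpha = 6, p = 0.1, q = 0.2.
p^alpha * q^(1-alpha) = 0.1^6 * 0.2^-5 = 0.003125.
(1-p)^alpha * (1-q)^(1-alpha) = 0.9^6 * 0.8^-5 = 1.621829.
sum = 0.003125 + 1.621829 = 1.624954.
D = (1/5)*log(1.624954) = 0.0971

0.0971


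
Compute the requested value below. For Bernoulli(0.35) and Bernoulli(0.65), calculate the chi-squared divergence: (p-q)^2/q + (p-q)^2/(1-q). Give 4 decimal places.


Chi-squared divergence between Bernoulli distributions:
chi^2 = (p-q)^2/q + (p-q)^2/(1-q).
p = 0.35, q = 0.65, p-q = -0.3.
(p-q)^2 = 0.09.
term1 = 0.09/0.65 = 0.138462.
term2 = 0.09/0.35 = 0.257143.
chi^2 = 0.138462 + 0.257143 = 0.3956

0.3956


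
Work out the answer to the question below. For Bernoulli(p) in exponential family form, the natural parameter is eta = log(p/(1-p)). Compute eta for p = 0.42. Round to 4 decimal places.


Natural parameter for Bernoulli: eta = log(p/(1-p)).
p = 0.42, 1-p = 0.58.
p/(1-p) = 0.724138.
eta = log(0.724138) = -0.3228

-0.3228


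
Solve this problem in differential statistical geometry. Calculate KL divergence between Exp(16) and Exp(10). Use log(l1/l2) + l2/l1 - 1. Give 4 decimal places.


KL divergence for exponential family:
KL = log(l1/l2) + l2/l1 - 1.
log(16/10) = 0.470004.
10/16 = 0.625.
KL = 0.470004 + 0.625 - 1 = 0.0950

0.0950


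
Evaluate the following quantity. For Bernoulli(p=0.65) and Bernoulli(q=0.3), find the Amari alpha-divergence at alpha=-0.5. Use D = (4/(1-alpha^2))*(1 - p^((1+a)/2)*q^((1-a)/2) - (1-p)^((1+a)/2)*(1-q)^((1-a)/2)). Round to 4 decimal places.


Amari alpha-divergence:
D = (4/(1-alpha^2))*(1 - p^((1+a)/2)*q^((1-a)/2) - (1-p)^((1+a)/2)*(1-q)^((1-a)/2)).
alpha = -0.5, p = 0.65, q = 0.3.
e1 = (1+alpha)/2 = 0.25, e2 = (1-alpha)/2 = 0.75.
t1 = p^e1 * q^e2 = 0.65^0.25 * 0.3^0.75 = 0.363973.
t2 = (1-p)^e1 * (1-q)^e2 = 0.35^0.25 * 0.7^0.75 = 0.588627.
4/(1-alpha^2) = 5.333333.
D = 5.333333*(1 - 0.363973 - 0.588627) = 0.2528

0.2528


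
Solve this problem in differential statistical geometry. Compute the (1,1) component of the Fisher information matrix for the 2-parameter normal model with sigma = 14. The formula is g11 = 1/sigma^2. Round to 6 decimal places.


For the 2-parameter normal family, the Fisher metric has:
  g11 = 1/sigma^2, g22 = 2/sigma^2.
sigma = 14, sigma^2 = 196.
g11 = 0.005102

0.005102


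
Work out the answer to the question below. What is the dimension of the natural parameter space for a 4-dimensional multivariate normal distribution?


Exponential family dimension calculation:
For 4-dim MVN: mean has 4 params, covariance has 4*5/2 = 10 unique entries.
Total dim = 4 + 10 = 14.

14


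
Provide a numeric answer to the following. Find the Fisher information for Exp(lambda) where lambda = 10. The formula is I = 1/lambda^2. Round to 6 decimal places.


Fisher information for exponential: I(lambda) = 1/lambda^2.
lambda = 10, lambda^2 = 100.
I = 1/100 = 0.010000

0.010000


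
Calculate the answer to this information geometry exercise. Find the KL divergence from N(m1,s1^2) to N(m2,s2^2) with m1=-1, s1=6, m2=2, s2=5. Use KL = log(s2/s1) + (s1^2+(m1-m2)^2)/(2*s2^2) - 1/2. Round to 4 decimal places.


KL divergence between normal distributions:
KL = log(s2/s1) + (s1^2 + (m1-m2)^2)/(2*s2^2) - 1/2.
log(5/6) = -0.182322.
(6^2 + (-1-2)^2)/(2*5^2) = (36 + 9)/50 = 0.9.
KL = -0.182322 + 0.9 - 0.5 = 0.2177

0.2177


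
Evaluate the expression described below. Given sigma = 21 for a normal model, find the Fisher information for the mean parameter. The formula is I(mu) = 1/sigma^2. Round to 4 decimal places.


The Fisher information for the mean of a normal distribution is I(mu) = 1/sigma^2.
sigma = 21, so sigma^2 = 441.
I(mu) = 1/441 = 0.0023

0.0023


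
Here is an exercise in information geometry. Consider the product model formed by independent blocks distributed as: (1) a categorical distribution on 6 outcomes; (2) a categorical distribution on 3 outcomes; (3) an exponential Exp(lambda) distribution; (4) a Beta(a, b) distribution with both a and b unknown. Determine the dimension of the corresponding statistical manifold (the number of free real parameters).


The dimension of a statistical manifold equals the number of free
(independent) real parameters of the model. For a product of independent
blocks the parameter counts add.
- categorical on 6 outcomes (probabilities sum to 1): 6-1 = 5.
- categorical on 3 outcomes (probabilities sum to 1): 3-1 = 2.
- exponential (lambda): 1.
- Beta (a, b): 2.
Total = 5 + 2 + 1 + 2 = 10.
Dimension = 10

10


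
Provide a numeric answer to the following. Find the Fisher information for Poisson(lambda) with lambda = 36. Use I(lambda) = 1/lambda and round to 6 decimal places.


Fisher information for Poisson: I(lambda) = 1/lambda.
lambda = 36.
I(lambda) = 1/36 = 0.027778

0.027778


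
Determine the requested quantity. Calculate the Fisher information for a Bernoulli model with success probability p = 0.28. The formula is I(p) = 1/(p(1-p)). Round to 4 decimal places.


For Bernoulli(p), Fisher information is I(p) = 1/(p*(1-p)).
p = 0.28, 1-p = 0.72.
p*(1-p) = 0.2016.
I(p) = 1/0.2016 = 4.9603

4.9603


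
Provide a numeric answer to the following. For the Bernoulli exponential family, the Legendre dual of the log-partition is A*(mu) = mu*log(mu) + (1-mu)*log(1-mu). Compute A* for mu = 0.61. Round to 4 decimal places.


Legendre transform for Bernoulli:
A*(mu) = mu*log(mu) + (1-mu)*log(1-mu).
mu = 0.61, 1-mu = 0.39.
mu*log(mu) = 0.61*log(0.61) = -0.301521.
(1-mu)*log(1-mu) = 0.39*log(0.39) = -0.367227.
A* = -0.301521 + -0.367227 = -0.6687

-0.6687


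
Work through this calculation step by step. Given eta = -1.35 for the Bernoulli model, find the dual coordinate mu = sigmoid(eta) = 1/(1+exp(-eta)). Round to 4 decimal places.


Dual coordinate (expectation parameter) for Bernoulli:
mu = 1/(1+exp(-eta)).
eta = -1.35.
exp(-eta) = exp(1.35) = 3.857426.
mu = 1/(1+3.857426) = 0.2059

0.2059


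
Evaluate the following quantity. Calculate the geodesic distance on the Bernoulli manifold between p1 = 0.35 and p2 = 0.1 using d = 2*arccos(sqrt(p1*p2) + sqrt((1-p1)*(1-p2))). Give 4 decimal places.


Geodesic distance on Bernoulli manifold:
d(p1,p2) = 2*arccos(sqrt(p1*p2) + sqrt((1-p1)*(1-p2))).
sqrt(p1*p2) = sqrt(0.35*0.1) = 0.187083.
sqrt((1-p1)*(1-p2)) = sqrt(0.65*0.9) = 0.764853.
arg = 0.187083 + 0.764853 = 0.951936.
d = 2*arccos(0.951936) = 0.6226

0.6226


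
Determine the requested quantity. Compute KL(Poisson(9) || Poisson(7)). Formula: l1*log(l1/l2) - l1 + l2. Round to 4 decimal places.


KL divergence for Poisson:
KL = l1*log(l1/l2) - l1 + l2.
l1 = 9, l2 = 7.
log(9/7) = 0.251314.
l1*log(l1/l2) = 9 * 0.251314 = 2.26183.
KL = 2.26183 - 9 + 7 = 0.2618

0.2618


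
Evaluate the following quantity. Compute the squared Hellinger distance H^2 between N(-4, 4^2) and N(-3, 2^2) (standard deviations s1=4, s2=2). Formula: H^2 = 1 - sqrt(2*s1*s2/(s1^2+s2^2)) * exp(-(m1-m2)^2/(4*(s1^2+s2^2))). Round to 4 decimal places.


Squared Hellinger distance for Gaussians:
H^2 = 1 - sqrt(2*s1*s2/(s1^2+s2^2)) * exp(-(m1-m2)^2/(4*(s1^2+s2^2))).
s1^2 = 16, s2^2 = 4, s1^2+s2^2 = 20.
sqrt(2*4*2/(20)) = 0.894427.
(m1-m2)^2 = (-1)^2 = 1.
exp(-1/(4*20)) = exp(-0.0125) = 0.987578.
H^2 = 1 - 0.894427*0.987578 = 0.1167

0.1167


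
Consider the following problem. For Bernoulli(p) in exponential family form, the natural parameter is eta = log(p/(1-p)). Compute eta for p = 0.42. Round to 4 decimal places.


Natural parameter for Bernoulli: eta = log(p/(1-p)).
p = 0.42, 1-p = 0.58.
p/(1-p) = 0.724138.
eta = log(0.724138) = -0.3228

-0.3228


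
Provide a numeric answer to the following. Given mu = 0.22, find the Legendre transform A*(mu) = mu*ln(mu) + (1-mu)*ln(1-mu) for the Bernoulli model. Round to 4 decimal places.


Legendre transform for Bernoulli:
A*(mu) = mu*log(mu) + (1-mu)*log(1-mu).
mu = 0.22, 1-mu = 0.78.
mu*log(mu) = 0.22*log(0.22) = -0.333108.
(1-mu)*log(1-mu) = 0.78*log(0.78) = -0.1938.
A* = -0.333108 + -0.1938 = -0.5269

-0.5269


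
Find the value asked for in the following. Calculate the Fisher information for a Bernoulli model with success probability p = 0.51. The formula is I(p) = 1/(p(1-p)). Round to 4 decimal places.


For Bernoulli(p), Fisher information is I(p) = 1/(p*(1-p)).
p = 0.51, 1-p = 0.49.
p*(1-p) = 0.2499.
I(p) = 1/0.2499 = 4.0016

4.0016


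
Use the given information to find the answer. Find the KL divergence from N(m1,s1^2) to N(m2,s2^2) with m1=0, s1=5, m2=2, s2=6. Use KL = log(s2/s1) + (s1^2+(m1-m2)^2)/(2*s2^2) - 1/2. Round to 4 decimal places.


KL divergence between normal distributions:
KL = log(s2/s1) + (s1^2 + (m1-m2)^2)/(2*s2^2) - 1/2.
log(6/5) = 0.182322.
(5^2 + (0-2)^2)/(2*6^2) = (25 + 4)/72 = 0.402778.
KL = 0.182322 + 0.402778 - 0.5 = 0.0851

0.0851


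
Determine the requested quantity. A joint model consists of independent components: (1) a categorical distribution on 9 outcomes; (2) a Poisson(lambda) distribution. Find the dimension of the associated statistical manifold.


The dimension of a statistical manifold equals the number of free
(independent) real parameters of the model. For a product of independent
blocks the parameter counts add.
- categorical on 9 outcomes (probabilities sum to 1): 9-1 = 8.
- Poisson (lambda): 1.
Total = 8 + 1 = 9.
Dimension = 9

9


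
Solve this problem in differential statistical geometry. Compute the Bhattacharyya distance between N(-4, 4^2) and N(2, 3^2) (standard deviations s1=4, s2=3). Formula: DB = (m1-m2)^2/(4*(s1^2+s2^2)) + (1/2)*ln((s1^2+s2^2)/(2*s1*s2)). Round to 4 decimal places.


Bhattacharyya distance between two Gaussians:
DB = (m1-m2)^2/(4*(s1^2+s2^2)) + (1/2)*ln((s1^2+s2^2)/(2*s1*s2)).
(m1-m2)^2 = (-6)^2 = 36.
s1^2+s2^2 = 16 + 9 = 25.
term1 = 36/100 = 0.36.
term2 = 0.5*ln(25/24.0) = 0.020411.
DB = 0.36 + 0.020411 = 0.3804

0.3804
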